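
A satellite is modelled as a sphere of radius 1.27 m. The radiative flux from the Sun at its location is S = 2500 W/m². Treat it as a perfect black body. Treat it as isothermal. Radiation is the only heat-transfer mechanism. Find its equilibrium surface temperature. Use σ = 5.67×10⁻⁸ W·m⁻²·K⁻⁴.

At equilibrium, absorbed power = emitted power.
Absorbing cross-section = πr² = 5.067 m²; emitting surface = 4πr² = 20.27 m² (ratio 4).
S·A_cross = εσ·A_surf·T⁴  ⇒  T⁴ = S/(4σ).
T⁴ = 1.00·2500/(4·5.67×10⁻⁸) = 1.102×10¹⁰ K⁴.
T = (1.102×10¹⁰)^(1/4).

T ≈ 324 K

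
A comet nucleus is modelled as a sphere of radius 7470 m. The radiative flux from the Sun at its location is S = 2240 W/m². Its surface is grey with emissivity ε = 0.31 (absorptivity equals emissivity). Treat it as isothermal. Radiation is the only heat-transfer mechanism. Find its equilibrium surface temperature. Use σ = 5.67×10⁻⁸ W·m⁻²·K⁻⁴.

At equilibrium, absorbed power = emitted power.
Absorbing cross-section = πr² = 1.753×10⁸ m²; emitting surface = 4πr² = 7.012×10⁸ m² (ratio 4).
εS·A_cross = εσ·A_surf·T⁴  ⇒  T⁴ = S/(4σ)   (ε cancels).
T⁴ = 2240/(4·5.67×10⁻⁸) = 9.877×10⁹ K⁴.
T = (9.877×10⁹)^(1/4).

T ≈ 315 K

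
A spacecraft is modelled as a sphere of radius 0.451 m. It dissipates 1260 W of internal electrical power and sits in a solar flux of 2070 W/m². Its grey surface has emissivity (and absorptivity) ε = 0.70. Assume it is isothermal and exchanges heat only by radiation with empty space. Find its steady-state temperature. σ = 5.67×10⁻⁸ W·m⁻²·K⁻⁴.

At steady state, absorbed solar power + internal power = radiated power.
Absorbed: α·S·A_cross = 0.70·2070·0.6390 = 925.9 W (cross-section πr²).
Total input = 925.9 + 1260 = 2186 W.
Radiated: εσ·A_surf·T⁴ with A_surf = 4πr² = 2.556 m².
T⁴ = 2186/(0.70·5.67×10⁻⁸·2.556) = 2.155×10¹⁰ K⁴.

T ≈ 383 K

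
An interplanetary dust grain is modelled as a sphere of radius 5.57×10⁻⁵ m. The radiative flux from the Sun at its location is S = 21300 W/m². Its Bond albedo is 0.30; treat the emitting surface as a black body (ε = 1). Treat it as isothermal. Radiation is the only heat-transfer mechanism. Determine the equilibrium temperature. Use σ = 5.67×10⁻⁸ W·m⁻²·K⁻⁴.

T ≈ 506 K

At equilibrium, absorbed power = emitted power.
Absorbing cross-section = πr² = 9.747×10⁻⁹ m²; emitting surface = 4πr² = 3.899×10⁻⁸ m² (ratio 4).
(1−a)S·A_cross = εσ·A_surf·T⁴  ⇒  T⁴ = (1−a)S/(4σ).
T⁴ = 0.700·21300/(4·5.67×10⁻⁸) = 6.574×10¹⁰ K⁴.
T = (6.574×10¹⁰)^(1/4).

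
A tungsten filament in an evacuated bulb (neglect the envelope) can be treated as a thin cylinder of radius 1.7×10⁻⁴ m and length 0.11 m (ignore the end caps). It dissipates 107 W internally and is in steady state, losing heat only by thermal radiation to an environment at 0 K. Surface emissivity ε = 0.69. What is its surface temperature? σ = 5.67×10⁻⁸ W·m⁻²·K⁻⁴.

Steady state: internal power = radiated power, P = εσA T⁴.
Radiating area A = 2πrL = 1.175×10⁻⁴ m².
T⁴ = P/(εσA) = 107/(0.69·5.67×10⁻⁸·1.175×10⁻⁴) = 2.328×10¹³ K⁴.
T = (2.328×10¹³)^(1/4).

T ≈ 2200 K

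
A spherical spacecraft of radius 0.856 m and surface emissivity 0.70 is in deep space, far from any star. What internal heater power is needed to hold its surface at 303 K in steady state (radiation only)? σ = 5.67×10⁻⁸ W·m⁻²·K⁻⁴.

P ≈ 3080 W

P = εσ·4πr²·T⁴.
4πr² = 9.208 m²; T⁴ = 8.429×10⁹ K⁴.
P = 0.70·5.67×10⁻⁸·9.208·8.429×10⁹.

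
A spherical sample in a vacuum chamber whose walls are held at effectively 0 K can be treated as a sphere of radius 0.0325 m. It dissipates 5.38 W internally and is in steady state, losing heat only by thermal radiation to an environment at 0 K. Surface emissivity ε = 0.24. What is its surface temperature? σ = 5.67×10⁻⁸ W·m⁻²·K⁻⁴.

Steady state: internal power = radiated power, P = εσA T⁴.
Radiating area A = 4πr² = 0.01327 m².
T⁴ = P/(εσA) = 5.38/(0.24·5.67×10⁻⁸·0.01327) = 2.979×10¹⁰ K⁴.
T = (2.979×10¹⁰)^(1/4).

T ≈ 415 K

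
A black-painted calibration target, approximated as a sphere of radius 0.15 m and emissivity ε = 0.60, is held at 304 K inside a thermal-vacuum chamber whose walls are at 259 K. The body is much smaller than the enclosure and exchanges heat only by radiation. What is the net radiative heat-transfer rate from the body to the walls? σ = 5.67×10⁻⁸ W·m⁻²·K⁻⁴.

P_net ≈ 38.9 W

For a small grey body in a large enclosure: P_net = εσA(T_body⁴ − T_wall⁴).
A = 4πr² = 0.2827 m²; T_body⁴ − T_wall⁴ = 8.541×10⁹ − 4.500×10⁹ = 4.041×10⁹ K⁴.
|P_net| = 0.60·5.67×10⁻⁸·0.2827·4.041×10⁹.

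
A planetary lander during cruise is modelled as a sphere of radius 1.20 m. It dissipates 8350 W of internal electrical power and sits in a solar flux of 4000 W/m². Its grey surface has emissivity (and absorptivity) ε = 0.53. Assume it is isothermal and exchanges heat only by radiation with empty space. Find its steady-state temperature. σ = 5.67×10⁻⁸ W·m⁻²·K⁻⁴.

At steady state, absorbed solar power + internal power = radiated power.
Absorbed: α·S·A_cross = 0.53·4000·4.524 = 9591 W (cross-section πr²).
Total input = 9591 + 8350 = 17940 W.
Radiated: εσ·A_surf·T⁴ with A_surf = 4πr² = 18.10 m².
T⁴ = 17940/(0.53·5.67×10⁻⁸·18.10) = 3.299×10¹⁰ K⁴.

T ≈ 426 K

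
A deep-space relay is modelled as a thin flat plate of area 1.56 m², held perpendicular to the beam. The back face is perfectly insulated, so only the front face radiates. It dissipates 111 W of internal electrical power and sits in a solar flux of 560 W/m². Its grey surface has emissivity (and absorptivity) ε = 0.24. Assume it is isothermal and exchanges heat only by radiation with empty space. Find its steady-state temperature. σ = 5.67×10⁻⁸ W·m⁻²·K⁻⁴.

T ≈ 351 K

At steady state, absorbed solar power + internal power = radiated power.
Absorbed: α·S·A_cross = 0.24·560·1.560 = 209.7 W (cross-section A).
Total input = 209.7 + 111 = 320.7 W.
Radiated: εσ·A_surf·T⁴ with A_surf = A = 1.560 m².
T⁴ = 320.7/(0.24·5.67×10⁻⁸·1.560) = 1.511×10¹⁰ K⁴.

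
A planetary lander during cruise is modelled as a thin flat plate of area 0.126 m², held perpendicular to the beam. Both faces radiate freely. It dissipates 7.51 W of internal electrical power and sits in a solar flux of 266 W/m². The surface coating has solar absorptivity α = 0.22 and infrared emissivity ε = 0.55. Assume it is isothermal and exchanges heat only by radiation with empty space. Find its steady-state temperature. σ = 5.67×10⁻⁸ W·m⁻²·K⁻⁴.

At steady state, absorbed solar power + internal power = radiated power.
Absorbed: α·S·A_cross = 0.22·266·0.1260 = 7.374 W (cross-section A).
Total input = 7.374 + 7.51 = 14.88 W.
Radiated: εσ·A_surf·T⁴ with A_surf = 2A = 0.2520 m².
T⁴ = 14.88/(0.55·5.67×10⁻⁸·0.2520) = 1.894×10⁹ K⁴.

T ≈ 209 K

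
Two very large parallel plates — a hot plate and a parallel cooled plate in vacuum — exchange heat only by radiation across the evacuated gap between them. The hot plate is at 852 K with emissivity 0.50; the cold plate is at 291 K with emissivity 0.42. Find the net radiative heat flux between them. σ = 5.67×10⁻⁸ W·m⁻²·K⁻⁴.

For two infinite grey parallel plates, q = σ(T₁⁴ − T₂⁴)/(1/ε₁ + 1/ε₂ − 1).
T₁⁴ − T₂⁴ = 5.269×10¹¹ − 7.171×10⁹ = 5.198×10¹¹ K⁴.
1/ε₁ + 1/ε₂ − 1 = 2.000 + 2.381 − 1 = 3.381.
q = 5.67×10⁻⁸ × 5.198×10¹¹ / 3.381.

q ≈ 8720 W/m²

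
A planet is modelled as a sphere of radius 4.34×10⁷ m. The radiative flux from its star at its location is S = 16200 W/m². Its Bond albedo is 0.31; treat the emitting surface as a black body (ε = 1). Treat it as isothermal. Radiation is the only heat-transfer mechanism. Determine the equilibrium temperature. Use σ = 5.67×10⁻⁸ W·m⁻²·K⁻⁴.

T ≈ 471 K

At equilibrium, absorbed power = emitted power.
Absorbing cross-section = πr² = 5.917×10¹⁵ m²; emitting surface = 4πr² = 2.367×10¹⁶ m² (ratio 4).
(1−a)S·A_cross = εσ·A_surf·T⁴  ⇒  T⁴ = (1−a)S/(4σ).
T⁴ = 0.690·16200/(4·5.67×10⁻⁸) = 4.929×10¹⁰ K⁴.
T = (4.929×10¹⁰)^(1/4).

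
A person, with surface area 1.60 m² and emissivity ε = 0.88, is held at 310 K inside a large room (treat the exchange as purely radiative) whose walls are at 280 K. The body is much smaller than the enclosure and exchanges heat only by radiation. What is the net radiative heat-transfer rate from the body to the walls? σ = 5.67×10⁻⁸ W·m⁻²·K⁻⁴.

For a small grey body in a large enclosure: P_net = εσA(T_body⁴ − T_wall⁴).
A = 1.60 m²; T_body⁴ − T_wall⁴ = 9.235×10⁹ − 6.147×10⁹ = 3.089×10⁹ K⁴.
|P_net| = 0.88·5.67×10⁻⁸·1.600·3.089×10⁹.

P_net ≈ 247 W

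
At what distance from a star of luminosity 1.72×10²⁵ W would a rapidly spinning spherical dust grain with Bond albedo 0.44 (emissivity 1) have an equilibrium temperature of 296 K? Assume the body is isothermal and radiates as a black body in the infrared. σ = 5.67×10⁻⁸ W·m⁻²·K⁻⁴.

d ≈ 2.10×10¹⁰ m

For an isothermal black-emitting sphere, (1−a)S·πr² = σ·4πr²·T⁴ ⇒ S = 4σT⁴/(1−a).
S = 4·5.67×10⁻⁸·(296)⁴/0.560 = 3109 W/m².
Flux falls as S = L/(4πd²), so d = √(L/(4πS)) = √(1.72×10²⁵/(4π·3109)).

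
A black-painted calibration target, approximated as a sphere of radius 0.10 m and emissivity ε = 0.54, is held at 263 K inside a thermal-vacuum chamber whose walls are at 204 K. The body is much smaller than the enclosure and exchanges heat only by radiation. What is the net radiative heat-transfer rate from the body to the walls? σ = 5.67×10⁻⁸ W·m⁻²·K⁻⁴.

For a small grey body in a large enclosure: P_net = εσA(T_body⁴ − T_wall⁴).
A = 4πr² = 0.1257 m²; T_body⁴ − T_wall⁴ = 4.784×10⁹ − 1.732×10⁹ = 3.052×10⁹ K⁴.
|P_net| = 0.54·5.67×10⁻⁸·0.1257·3.052×10⁹.

P_net ≈ 11.7 W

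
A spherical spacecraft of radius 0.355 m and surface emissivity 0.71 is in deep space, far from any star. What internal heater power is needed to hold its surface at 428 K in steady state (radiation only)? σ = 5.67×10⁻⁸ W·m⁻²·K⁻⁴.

P = εσ·4πr²·T⁴.
4πr² = 1.584 m²; T⁴ = 3.356×10¹⁰ K⁴.
P = 0.71·5.67×10⁻⁸·1.584·3.356×10¹⁰.

P ≈ 2140 W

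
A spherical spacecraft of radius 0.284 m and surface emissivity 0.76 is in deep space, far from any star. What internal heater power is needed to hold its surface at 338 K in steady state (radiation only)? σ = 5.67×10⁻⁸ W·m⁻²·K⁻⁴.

P = εσ·4πr²·T⁴.
4πr² = 1.014 m²; T⁴ = 1.305×10¹⁰ K⁴.
P = 0.76·5.67×10⁻⁸·1.014·1.305×10¹⁰.

P ≈ 570 W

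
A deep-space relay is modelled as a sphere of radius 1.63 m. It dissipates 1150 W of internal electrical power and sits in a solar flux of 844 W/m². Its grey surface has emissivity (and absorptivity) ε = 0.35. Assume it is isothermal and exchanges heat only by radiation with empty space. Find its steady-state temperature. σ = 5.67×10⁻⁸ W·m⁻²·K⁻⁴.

At steady state, absorbed solar power + internal power = radiated power.
Absorbed: α·S·A_cross = 0.35·844·8.347 = 2466 W (cross-section πr²).
Total input = 2466 + 1150 = 3616 W.
Radiated: εσ·A_surf·T⁴ with A_surf = 4πr² = 33.39 m².
T⁴ = 3616/(0.35·5.67×10⁻⁸·33.39) = 5.457×10⁹ K⁴.

T ≈ 272 K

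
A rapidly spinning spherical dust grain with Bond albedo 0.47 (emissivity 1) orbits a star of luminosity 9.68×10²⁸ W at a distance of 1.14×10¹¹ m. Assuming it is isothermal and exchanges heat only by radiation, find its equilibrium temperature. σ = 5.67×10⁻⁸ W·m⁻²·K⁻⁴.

T ≈ 1080 K

First find the stellar flux at distance d: S = L/(4πd²) = 9.68×10²⁸/(4π·(1.14×10¹¹)²) = 5.927×10⁵ W/m².
For an isothermal sphere, absorbed (1−a)S·πr² = emitted σ·4πr²·T⁴, so T⁴ = (1−a)S/(4σ).
T⁴ = 0.530·5.927×10⁵/(4·5.67×10⁻⁸) = 1.385×10¹² K⁴.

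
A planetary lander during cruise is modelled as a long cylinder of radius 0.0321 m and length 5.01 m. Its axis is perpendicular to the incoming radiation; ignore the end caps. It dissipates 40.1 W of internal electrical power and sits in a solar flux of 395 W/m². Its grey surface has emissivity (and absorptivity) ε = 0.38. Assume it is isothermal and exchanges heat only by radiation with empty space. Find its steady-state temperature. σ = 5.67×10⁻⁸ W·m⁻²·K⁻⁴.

T ≈ 252 K

At steady state, absorbed solar power + internal power = radiated power.
Absorbed: α·S·A_cross = 0.38·395·0.3216 = 48.28 W (cross-section 2rL).
Total input = 48.28 + 40.1 = 88.38 W.
Radiated: εσ·A_surf·T⁴ with A_surf = 2πrL = 1.010 m².
T⁴ = 88.38/(0.38·5.67×10⁻⁸·1.010) = 4.059×10⁹ K⁴.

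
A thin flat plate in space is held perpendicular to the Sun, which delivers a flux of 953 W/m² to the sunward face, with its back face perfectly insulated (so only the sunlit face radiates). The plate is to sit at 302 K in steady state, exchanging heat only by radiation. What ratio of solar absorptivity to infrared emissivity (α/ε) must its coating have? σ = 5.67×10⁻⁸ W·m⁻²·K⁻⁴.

Balance: αS·A = εσ·1A·T⁴ ⇒ α/ε = σT⁴/S.
α/ε = 5.67×10⁻⁸·(302)⁴/953 = 5.67×10⁻⁸·8.318×10⁹/953.

α/ε ≈ 0.495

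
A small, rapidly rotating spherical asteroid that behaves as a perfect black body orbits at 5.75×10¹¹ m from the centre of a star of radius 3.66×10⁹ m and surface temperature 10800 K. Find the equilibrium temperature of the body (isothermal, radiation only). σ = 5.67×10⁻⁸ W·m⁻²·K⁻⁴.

T ≈ 609 K

The star's surface emits σT_*⁴; at distance d the flux is S = σT_*⁴(R_*/d)².
S = 5.67×10⁻⁸·(10800)⁴·(3.66×10⁹/5.75×10¹¹)² = 31250 W/m².
For an isothermal sphere T⁴ = (1−a)S/(4σ) = 1.378×10¹¹ K⁴.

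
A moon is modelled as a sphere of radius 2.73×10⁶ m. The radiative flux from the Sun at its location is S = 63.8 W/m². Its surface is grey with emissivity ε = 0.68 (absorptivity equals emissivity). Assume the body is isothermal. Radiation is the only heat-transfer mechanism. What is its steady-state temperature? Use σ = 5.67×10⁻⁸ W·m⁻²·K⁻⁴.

T ≈ 130 K

At equilibrium, absorbed power = emitted power.
Absorbing cross-section = πr² = 2.341×10¹³ m²; emitting surface = 4πr² = 9.366×10¹³ m² (ratio 4).
εS·A_cross = εσ·A_surf·T⁴  ⇒  T⁴ = S/(4σ)   (ε cancels).
T⁴ = 63.8/(4·5.67×10⁻⁸) = 2.813×10⁸ K⁴.
T = (2.813×10⁸)^(1/4).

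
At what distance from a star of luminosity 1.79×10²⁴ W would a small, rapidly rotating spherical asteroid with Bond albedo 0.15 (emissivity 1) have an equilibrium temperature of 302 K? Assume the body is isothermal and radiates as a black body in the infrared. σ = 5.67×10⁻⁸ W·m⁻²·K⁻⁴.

d ≈ 8.01×10⁹ m

For an isothermal black-emitting sphere, (1−a)S·πr² = σ·4πr²·T⁴ ⇒ S = 4σT⁴/(1−a).
S = 4·5.67×10⁻⁸·(302)⁴/0.850 = 2219 W/m².
Flux falls as S = L/(4πd²), so d = √(L/(4πS)) = √(1.79×10²⁴/(4π·2219)).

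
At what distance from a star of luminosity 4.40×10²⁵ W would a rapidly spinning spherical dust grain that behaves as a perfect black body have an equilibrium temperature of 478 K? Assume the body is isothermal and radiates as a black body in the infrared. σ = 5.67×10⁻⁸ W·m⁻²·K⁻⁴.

d ≈ 1.72×10¹⁰ m

For an isothermal black-emitting sphere, (1−a)S·πr² = σ·4πr²·T⁴ ⇒ S = 4σT⁴/(1−a).
S = 4·5.67×10⁻⁸·(478)⁴/1.00 = 11840 W/m².
Flux falls as S = L/(4πd²), so d = √(L/(4πS)) = √(4.40×10²⁵/(4π·11840)).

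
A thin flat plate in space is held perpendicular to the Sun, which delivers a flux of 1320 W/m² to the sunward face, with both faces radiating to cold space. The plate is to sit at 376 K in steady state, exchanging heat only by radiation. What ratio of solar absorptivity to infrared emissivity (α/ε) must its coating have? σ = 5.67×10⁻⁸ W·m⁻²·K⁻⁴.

Balance: αS·A = εσ·2A·T⁴ ⇒ α/ε = 2σT⁴/S.
α/ε = 2·5.67×10⁻⁸·(376)⁴/1320 = 2·5.67×10⁻⁸·1.999×10¹⁰/1320.

α/ε ≈ 1.72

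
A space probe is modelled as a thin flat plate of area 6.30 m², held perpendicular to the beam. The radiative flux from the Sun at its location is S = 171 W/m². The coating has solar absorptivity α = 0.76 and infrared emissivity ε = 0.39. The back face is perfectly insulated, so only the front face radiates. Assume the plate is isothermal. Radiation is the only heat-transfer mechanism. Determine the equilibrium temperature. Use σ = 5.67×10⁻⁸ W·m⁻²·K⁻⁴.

T ≈ 277 K

At equilibrium, absorbed power = emitted power.
Absorbing cross-section = A = 6.300 m²; emitting surface = A = 6.300 m² (ratio 1).
αS·A_cross = εσ·A_surf·T⁴  ⇒  T⁴ = αS/(ε·1σ).
T⁴ = 0.760·171/(0.39·1·5.67×10⁻⁸) = 5.877×10⁹ K⁴.
T = (5.877×10⁹)^(1/4).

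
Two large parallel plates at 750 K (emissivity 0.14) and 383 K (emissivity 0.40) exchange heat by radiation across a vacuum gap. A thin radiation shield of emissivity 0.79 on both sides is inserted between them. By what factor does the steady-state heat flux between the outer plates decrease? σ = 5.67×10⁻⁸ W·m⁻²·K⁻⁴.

Without shield: q₀ = σΔ(T⁴)/(1/ε₁+1/ε₂−1) with denominator 8.643.
With shield the two gaps are in series; the resistances add: (1/ε₁+1/ε_s−1)+(1/ε_s+1/ε₂−1) = 7.409+2.766 = 10.17.
Heat-flux ratio q₀/q = 10.17/8.643.

factor ≈ 1.18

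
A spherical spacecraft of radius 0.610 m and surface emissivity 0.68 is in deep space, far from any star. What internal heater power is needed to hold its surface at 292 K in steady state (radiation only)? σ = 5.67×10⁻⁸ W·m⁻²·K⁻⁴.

P ≈ 1310 W

P = εσ·4πr²·T⁴.
4πr² = 4.676 m²; T⁴ = 7.270×10⁹ K⁴.
P = 0.68·5.67×10⁻⁸·4.676·7.270×10⁹.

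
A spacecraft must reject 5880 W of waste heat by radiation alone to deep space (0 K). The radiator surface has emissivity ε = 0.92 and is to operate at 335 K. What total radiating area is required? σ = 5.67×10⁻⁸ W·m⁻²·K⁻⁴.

P = εσA T⁴ ⇒ A = P/(εσT⁴).
T⁴ = 1.259×10¹⁰ K⁴.
A = 5880/(0.92 × 5.67×10⁻⁸ × 1.259×10¹⁰).

A ≈ 8.95 m²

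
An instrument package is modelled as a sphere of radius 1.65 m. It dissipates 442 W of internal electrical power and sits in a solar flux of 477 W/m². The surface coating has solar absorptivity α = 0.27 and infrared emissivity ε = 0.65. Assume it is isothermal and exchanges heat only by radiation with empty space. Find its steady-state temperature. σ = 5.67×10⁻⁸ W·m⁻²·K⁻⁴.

At steady state, absorbed solar power + internal power = radiated power.
Absorbed: α·S·A_cross = 0.27·477·8.553 = 1102 W (cross-section πr²).
Total input = 1102 + 442 = 1544 W.
Radiated: εσ·A_surf·T⁴ with A_surf = 4πr² = 34.21 m².
T⁴ = 1544/(0.65·5.67×10⁻⁸·34.21) = 1.224×10⁹ K⁴.

T ≈ 187 K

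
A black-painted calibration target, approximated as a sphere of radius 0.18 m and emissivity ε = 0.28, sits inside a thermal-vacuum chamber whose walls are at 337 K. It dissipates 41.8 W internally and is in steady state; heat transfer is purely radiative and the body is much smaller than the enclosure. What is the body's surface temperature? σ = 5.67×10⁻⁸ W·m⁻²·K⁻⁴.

T ≈ 373 K

For a small grey body in a large enclosure, net radiated power = εσA(T⁴ − T_w⁴).
Steady state: P = εσA(T⁴ − T_w⁴) with A = 4πr² = 0.4072 m².
T⁴ = P/(εσA) + T_w⁴ = 41.8/(0.28·5.67×10⁻⁸·0.4072) + (337)⁴
    = 6.467×10⁹ + 1.290×10¹⁰ = 1.936×10¹⁰ K⁴.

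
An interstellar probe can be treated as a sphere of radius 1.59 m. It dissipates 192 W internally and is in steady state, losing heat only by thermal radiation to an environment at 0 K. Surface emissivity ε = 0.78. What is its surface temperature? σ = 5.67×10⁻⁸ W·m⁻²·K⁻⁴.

Steady state: internal power = radiated power, P = εσA T⁴.
Radiating area A = 4πr² = 31.77 m².
T⁴ = P/(εσA) = 192/(0.78·5.67×10⁻⁸·31.77) = 1.367×10⁸ K⁴.
T = (1.367×10⁸)^(1/4).

T ≈ 108 K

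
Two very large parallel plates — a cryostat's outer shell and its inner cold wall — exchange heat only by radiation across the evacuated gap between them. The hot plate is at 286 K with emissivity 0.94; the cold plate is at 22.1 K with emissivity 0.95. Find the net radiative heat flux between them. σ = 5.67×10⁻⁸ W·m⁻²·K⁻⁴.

For two infinite grey parallel plates, q = σ(T₁⁴ − T₂⁴)/(1/ε₁ + 1/ε₂ − 1).
T₁⁴ − T₂⁴ = 6.691×10⁹ − 2.385×10⁵ = 6.690×10⁹ K⁴.
1/ε₁ + 1/ε₂ − 1 = 1.064 + 1.053 − 1 = 1.116.
q = 5.67×10⁻⁸ × 6.690×10⁹ / 1.116.

q ≈ 340 W/m²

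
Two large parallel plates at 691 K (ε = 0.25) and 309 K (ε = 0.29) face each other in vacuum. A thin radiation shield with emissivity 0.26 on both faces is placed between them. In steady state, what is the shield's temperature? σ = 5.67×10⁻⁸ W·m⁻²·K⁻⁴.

T_s ≈ 581 K

In steady state the net flux on the hot side equals that on the cold side.
σ(T₁⁴−T_s⁴)/D₁ = σ(T_s⁴−T₂⁴)/D₂, with D₁ = 1/ε₁+1/ε_s−1 = 6.846, D₂ = 1/ε_s+1/ε₂−1 = 6.294.
Solve for T_s⁴: T_s⁴ = (D₂·T₁⁴ + D₁·T₂⁴)/(D₁+D₂) = 1.140×10¹¹ K⁴.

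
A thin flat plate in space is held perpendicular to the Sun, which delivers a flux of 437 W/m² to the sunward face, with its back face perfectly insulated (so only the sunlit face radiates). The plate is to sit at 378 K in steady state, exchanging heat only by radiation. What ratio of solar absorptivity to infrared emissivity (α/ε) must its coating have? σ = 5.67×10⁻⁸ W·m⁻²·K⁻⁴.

Balance: αS·A = εσ·1A·T⁴ ⇒ α/ε = σT⁴/S.
α/ε = 5.67×10⁻⁸·(378)⁴/437 = 5.67×10⁻⁸·2.042×10¹⁰/437.

α/ε ≈ 2.65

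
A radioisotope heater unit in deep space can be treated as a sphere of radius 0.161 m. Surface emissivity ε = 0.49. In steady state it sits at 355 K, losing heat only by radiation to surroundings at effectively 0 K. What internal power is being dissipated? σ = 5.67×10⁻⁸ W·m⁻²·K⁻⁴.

P ≈ 144 W

Steady state: P = εσA T⁴.
A = 4πr² = 0.3257 m²; T⁴ = (355)⁴ = 1.588×10¹⁰ K⁴.
P = 0.49 × 5.67×10⁻⁸ × 0.3257 × 1.588×10¹⁰.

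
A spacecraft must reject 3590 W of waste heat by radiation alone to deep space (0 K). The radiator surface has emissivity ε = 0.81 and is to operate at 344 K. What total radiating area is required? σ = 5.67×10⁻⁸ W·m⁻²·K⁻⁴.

A ≈ 5.58 m²

P = εσA T⁴ ⇒ A = P/(εσT⁴).
T⁴ = 1.400×10¹⁰ K⁴.
A = 3590/(0.81 × 5.67×10⁻⁸ × 1.400×10¹⁰).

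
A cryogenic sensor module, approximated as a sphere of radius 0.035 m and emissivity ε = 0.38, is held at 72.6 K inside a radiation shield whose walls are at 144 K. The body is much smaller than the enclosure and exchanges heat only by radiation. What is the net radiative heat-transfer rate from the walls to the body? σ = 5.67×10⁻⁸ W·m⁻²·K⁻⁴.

For a small grey body in a large enclosure: P_net = εσA(T_body⁴ − T_wall⁴).
A = 4πr² = 0.01539 m²; T_body⁴ − T_wall⁴ = 2.778×10⁷ − 4.300×10⁸ = -4.022×10⁸ K⁴.
|P_net| = 0.38·5.67×10⁻⁸·0.01539·4.022×10⁸.

P_net ≈ 0.133 W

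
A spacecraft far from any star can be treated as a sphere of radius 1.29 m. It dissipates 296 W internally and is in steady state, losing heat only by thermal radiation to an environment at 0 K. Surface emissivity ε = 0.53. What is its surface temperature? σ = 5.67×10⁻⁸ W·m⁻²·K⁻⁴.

Steady state: internal power = radiated power, P = εσA T⁴.
Radiating area A = 4πr² = 20.91 m².
T⁴ = P/(εσA) = 296/(0.53·5.67×10⁻⁸·20.91) = 4.710×10⁸ K⁴.
T = (4.710×10⁸)^(1/4).

T ≈ 147 K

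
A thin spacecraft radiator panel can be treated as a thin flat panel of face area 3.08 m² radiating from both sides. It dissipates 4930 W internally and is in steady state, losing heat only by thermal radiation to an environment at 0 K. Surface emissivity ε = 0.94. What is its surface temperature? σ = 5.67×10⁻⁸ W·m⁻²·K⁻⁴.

Steady state: internal power = radiated power, P = εσA T⁴.
Radiating area A = 2·3.08 = 6.160 m².
T⁴ = P/(εσA) = 4930/(0.94·5.67×10⁻⁸·6.160) = 1.502×10¹⁰ K⁴.
T = (1.502×10¹⁰)^(1/4).

T ≈ 350 K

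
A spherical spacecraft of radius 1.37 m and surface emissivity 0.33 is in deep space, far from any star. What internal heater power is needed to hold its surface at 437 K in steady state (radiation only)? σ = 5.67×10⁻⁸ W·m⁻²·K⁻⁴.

P ≈ 16100 W

P = εσ·4πr²·T⁴.
4πr² = 23.59 m²; T⁴ = 3.647×10¹⁰ K⁴.
P = 0.33·5.67×10⁻⁸·23.59·3.647×10¹⁰.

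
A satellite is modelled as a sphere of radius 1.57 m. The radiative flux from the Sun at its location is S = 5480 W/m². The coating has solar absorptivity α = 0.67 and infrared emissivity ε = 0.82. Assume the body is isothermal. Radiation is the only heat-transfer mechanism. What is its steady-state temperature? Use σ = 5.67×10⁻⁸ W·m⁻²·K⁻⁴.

T ≈ 375 K

At equilibrium, absorbed power = emitted power.
Absorbing cross-section = πr² = 7.744 m²; emitting surface = 4πr² = 30.97 m² (ratio 4).
αS·A_cross = εσ·A_surf·T⁴  ⇒  T⁴ = αS/(ε·4σ).
T⁴ = 0.670·5480/(0.82·4·5.67×10⁻⁸) = 1.974×10¹⁰ K⁴.
T = (1.974×10¹⁰)^(1/4).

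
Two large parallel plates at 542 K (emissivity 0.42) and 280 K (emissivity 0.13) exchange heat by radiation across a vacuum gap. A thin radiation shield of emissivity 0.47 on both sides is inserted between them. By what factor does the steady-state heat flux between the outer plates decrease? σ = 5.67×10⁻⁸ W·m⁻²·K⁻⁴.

Without shield: q₀ = σΔ(T⁴)/(1/ε₁+1/ε₂−1) with denominator 9.073.
With shield the two gaps are in series; the resistances add: (1/ε₁+1/ε_s−1)+(1/ε_s+1/ε₂−1) = 3.509+8.820 = 12.33.
Heat-flux ratio q₀/q = 12.33/9.073.

factor ≈ 1.36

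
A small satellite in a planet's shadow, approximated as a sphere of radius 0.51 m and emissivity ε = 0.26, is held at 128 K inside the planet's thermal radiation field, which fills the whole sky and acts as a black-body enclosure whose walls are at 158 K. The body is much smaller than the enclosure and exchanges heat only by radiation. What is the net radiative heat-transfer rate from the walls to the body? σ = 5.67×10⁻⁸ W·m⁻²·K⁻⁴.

For a small grey body in a large enclosure: P_net = εσA(T_body⁴ − T_wall⁴).
A = 4πr² = 3.269 m²; T_body⁴ − T_wall⁴ = 2.684×10⁸ − 6.232×10⁸ = -3.548×10⁸ K⁴.
|P_net| = 0.26·5.67×10⁻⁸·3.269·3.548×10⁸.

P_net ≈ 17.1 W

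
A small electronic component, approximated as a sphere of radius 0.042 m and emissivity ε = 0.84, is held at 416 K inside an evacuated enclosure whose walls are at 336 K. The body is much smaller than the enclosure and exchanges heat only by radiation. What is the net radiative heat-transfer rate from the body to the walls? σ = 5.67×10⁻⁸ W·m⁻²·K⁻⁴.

P_net ≈ 18.2 W

For a small grey body in a large enclosure: P_net = εσA(T_body⁴ − T_wall⁴).
A = 4πr² = 0.02217 m²; T_body⁴ − T_wall⁴ = 2.995×10¹⁰ − 1.275×10¹⁰ = 1.720×10¹⁰ K⁴.
|P_net| = 0.84·5.67×10⁻⁸·0.02217·1.720×10¹⁰.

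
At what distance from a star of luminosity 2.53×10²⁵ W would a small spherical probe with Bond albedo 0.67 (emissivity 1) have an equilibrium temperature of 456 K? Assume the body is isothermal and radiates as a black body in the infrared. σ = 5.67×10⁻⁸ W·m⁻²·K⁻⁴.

For an isothermal black-emitting sphere, (1−a)S·πr² = σ·4πr²·T⁴ ⇒ S = 4σT⁴/(1−a).
S = 4·5.67×10⁻⁸·(456)⁴/0.330 = 29720 W/m².
Flux falls as S = L/(4πd²), so d = √(L/(4πS)) = √(2.53×10²⁵/(4π·29720)).

d ≈ 8.23×10⁹ m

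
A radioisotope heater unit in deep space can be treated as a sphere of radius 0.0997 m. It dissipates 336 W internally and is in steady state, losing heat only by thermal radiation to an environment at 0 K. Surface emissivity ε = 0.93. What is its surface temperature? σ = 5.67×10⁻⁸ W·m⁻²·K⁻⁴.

Steady state: internal power = radiated power, P = εσA T⁴.
Radiating area A = 4πr² = 0.1249 m².
T⁴ = P/(εσA) = 336/(0.93·5.67×10⁻⁸·0.1249) = 5.101×10¹⁰ K⁴.
T = (5.101×10¹⁰)^(1/4).

T ≈ 475 K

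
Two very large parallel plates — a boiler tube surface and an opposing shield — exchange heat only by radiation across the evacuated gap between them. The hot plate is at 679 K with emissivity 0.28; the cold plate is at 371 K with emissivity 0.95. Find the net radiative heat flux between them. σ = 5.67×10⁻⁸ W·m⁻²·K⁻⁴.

q ≈ 3030 W/m²

For two infinite grey parallel plates, q = σ(T₁⁴ − T₂⁴)/(1/ε₁ + 1/ε₂ − 1).
T₁⁴ − T₂⁴ = 2.126×10¹¹ − 1.895×10¹⁰ = 1.936×10¹¹ K⁴.
1/ε₁ + 1/ε₂ − 1 = 3.571 + 1.053 − 1 = 3.624.
q = 5.67×10⁻⁸ × 1.936×10¹¹ / 3.624.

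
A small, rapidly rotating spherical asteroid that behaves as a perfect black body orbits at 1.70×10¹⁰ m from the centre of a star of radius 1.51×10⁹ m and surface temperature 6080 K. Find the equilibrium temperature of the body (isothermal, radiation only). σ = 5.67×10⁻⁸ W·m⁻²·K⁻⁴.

T ≈ 1280 K

The star's surface emits σT_*⁴; at distance d the flux is S = σT_*⁴(R_*/d)².
S = 5.67×10⁻⁸·(6080)⁴·(1.51×10⁹/1.70×10¹⁰)² = 6.113×10⁵ W/m².
For an isothermal sphere T⁴ = (1−a)S/(4σ) = 2.695×10¹² K⁴.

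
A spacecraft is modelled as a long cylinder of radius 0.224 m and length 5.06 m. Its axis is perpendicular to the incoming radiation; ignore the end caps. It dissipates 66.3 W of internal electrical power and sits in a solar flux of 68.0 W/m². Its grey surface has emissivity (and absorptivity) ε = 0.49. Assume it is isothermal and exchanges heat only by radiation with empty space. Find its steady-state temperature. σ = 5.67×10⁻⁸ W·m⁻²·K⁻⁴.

At steady state, absorbed solar power + internal power = radiated power.
Absorbed: α·S·A_cross = 0.49·68.0·2.267 = 75.53 W (cross-section 2rL).
Total input = 75.53 + 66.3 = 141.8 W.
Radiated: εσ·A_surf·T⁴ with A_surf = 2πrL = 7.122 m².
T⁴ = 141.8/(0.49·5.67×10⁻⁸·7.122) = 7.168×10⁸ K⁴.

T ≈ 164 K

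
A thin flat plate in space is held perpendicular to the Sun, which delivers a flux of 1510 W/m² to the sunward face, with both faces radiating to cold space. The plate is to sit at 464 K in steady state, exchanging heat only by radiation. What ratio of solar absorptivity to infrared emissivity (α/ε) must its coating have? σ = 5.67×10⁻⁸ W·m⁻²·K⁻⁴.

α/ε ≈ 3.48

Balance: αS·A = εσ·2A·T⁴ ⇒ α/ε = 2σT⁴/S.
α/ε = 2·5.67×10⁻⁸·(464)⁴/1510 = 2·5.67×10⁻⁸·4.635×10¹⁰/1510.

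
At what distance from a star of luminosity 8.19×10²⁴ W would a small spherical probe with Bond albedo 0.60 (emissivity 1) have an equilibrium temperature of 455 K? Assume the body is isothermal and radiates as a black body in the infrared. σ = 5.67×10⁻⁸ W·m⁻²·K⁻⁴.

For an isothermal black-emitting sphere, (1−a)S·πr² = σ·4πr²·T⁴ ⇒ S = 4σT⁴/(1−a).
S = 4·5.67×10⁻⁸·(455)⁴/0.400 = 24300 W/m².
Flux falls as S = L/(4πd²), so d = √(L/(4πS)) = √(8.19×10²⁴/(4π·24300)).

d ≈ 5.18×10⁹ m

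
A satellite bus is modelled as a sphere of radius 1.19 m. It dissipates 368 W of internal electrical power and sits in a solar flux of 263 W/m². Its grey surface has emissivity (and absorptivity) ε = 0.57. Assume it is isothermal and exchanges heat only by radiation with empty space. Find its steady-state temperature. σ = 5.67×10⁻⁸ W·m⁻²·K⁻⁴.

At steady state, absorbed solar power + internal power = radiated power.
Absorbed: α·S·A_cross = 0.57·263·4.449 = 666.9 W (cross-section πr²).
Total input = 666.9 + 368 = 1035 W.
Radiated: εσ·A_surf·T⁴ with A_surf = 4πr² = 17.80 m².
T⁴ = 1035/(0.57·5.67×10⁻⁸·17.80) = 1.799×10⁹ K⁴.

T ≈ 206 K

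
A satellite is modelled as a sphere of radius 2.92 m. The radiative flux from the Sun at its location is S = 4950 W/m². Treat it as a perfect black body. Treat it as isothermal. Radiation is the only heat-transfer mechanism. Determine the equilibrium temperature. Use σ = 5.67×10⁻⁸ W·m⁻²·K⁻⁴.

At equilibrium, absorbed power = emitted power.
Absorbing cross-section = πr² = 26.79 m²; emitting surface = 4πr² = 107.1 m² (ratio 4).
S·A_cross = εσ·A_surf·T⁴  ⇒  T⁴ = S/(4σ).
T⁴ = 1.00·4950/(4·5.67×10⁻⁸) = 2.183×10¹⁰ K⁴.
T = (2.183×10¹⁰)^(1/4).

T ≈ 384 K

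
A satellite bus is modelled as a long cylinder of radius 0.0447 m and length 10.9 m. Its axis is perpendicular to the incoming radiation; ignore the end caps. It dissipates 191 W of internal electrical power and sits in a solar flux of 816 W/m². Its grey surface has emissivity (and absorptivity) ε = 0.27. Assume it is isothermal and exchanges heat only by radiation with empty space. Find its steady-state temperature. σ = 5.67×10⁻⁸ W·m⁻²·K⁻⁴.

At steady state, absorbed solar power + internal power = radiated power.
Absorbed: α·S·A_cross = 0.27·816·0.9745 = 214.7 W (cross-section 2rL).
Total input = 214.7 + 191 = 405.7 W.
Radiated: εσ·A_surf·T⁴ with A_surf = 2πrL = 3.061 m².
T⁴ = 405.7/(0.27·5.67×10⁻⁸·3.061) = 8.656×10⁹ K⁴.

T ≈ 305 K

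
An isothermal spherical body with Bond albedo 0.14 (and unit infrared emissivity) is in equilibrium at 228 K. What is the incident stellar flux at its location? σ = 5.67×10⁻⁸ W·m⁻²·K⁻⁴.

S ≈ 713 W/m²

(1−a)S·πr² = σ·4πr²·T⁴ ⇒ S = 4σT⁴/(1−a).
S = 4·5.67×10⁻⁸·2.702×10⁹/0.860.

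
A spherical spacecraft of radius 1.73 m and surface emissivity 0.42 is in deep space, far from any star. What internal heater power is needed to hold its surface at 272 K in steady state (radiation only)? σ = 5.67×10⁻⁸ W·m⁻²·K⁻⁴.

P = εσ·4πr²·T⁴.
4πr² = 37.61 m²; T⁴ = 5.474×10⁹ K⁴.
P = 0.42·5.67×10⁻⁸·37.61·5.474×10⁹.

P ≈ 4900 W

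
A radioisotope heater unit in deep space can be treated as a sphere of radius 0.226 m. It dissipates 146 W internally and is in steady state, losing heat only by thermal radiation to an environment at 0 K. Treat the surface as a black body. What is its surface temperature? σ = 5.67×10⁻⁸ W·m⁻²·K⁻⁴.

T ≈ 252 K

Steady state: internal power = radiated power, P = εσA T⁴.
Radiating area A = 4πr² = 0.6418 m².
T⁴ = P/(εσA) = 146/(1.0·5.67×10⁻⁸·0.6418) = 4.012×10⁹ K⁴.
T = (4.012×10⁹)^(1/4).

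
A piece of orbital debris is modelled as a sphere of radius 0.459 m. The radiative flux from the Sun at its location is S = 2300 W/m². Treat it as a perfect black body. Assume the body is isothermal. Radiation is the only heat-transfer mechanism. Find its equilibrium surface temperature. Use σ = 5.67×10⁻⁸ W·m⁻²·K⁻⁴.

T ≈ 317 K

At equilibrium, absorbed power = emitted power.
Absorbing cross-section = πr² = 0.6619 m²; emitting surface = 4πr² = 2.647 m² (ratio 4).
S·A_cross = εσ·A_surf·T⁴  ⇒  T⁴ = S/(4σ).
T⁴ = 1.00·2300/(4·5.67×10⁻⁸) = 1.014×10¹⁰ K⁴.
T = (1.014×10¹⁰)^(1/4).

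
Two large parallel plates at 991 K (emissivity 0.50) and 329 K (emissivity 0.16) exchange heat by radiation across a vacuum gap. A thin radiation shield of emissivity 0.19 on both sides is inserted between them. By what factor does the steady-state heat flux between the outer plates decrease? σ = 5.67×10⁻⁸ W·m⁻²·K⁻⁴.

Without shield: q₀ = σΔ(T⁴)/(1/ε₁+1/ε₂−1) with denominator 7.250.
With shield the two gaps are in series; the resistances add: (1/ε₁+1/ε_s−1)+(1/ε_s+1/ε₂−1) = 6.263+10.51 = 16.78.
Heat-flux ratio q₀/q = 16.78/7.250.

factor ≈ 2.31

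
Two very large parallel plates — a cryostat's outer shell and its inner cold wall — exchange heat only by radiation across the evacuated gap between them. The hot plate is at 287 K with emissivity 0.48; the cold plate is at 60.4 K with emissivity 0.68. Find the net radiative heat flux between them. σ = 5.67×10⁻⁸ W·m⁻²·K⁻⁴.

For two infinite grey parallel plates, q = σ(T₁⁴ − T₂⁴)/(1/ε₁ + 1/ε₂ − 1).
T₁⁴ − T₂⁴ = 6.785×10⁹ − 1.331×10⁷ = 6.771×10⁹ K⁴.
1/ε₁ + 1/ε₂ − 1 = 2.083 + 1.471 − 1 = 2.554.
q = 5.67×10⁻⁸ × 6.771×10⁹ / 2.554.

q ≈ 150 W/m²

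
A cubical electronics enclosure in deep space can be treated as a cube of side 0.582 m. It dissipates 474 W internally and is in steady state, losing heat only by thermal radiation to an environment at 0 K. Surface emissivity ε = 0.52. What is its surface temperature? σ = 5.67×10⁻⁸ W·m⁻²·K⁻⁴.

Steady state: internal power = radiated power, P = εσA T⁴.
Radiating area A = 6L² = 2.032 m².
T⁴ = P/(εσA) = 474/(0.52·5.67×10⁻⁸·2.032) = 7.910×10⁹ K⁴.
T = (7.910×10⁹)^(1/4).

T ≈ 298 K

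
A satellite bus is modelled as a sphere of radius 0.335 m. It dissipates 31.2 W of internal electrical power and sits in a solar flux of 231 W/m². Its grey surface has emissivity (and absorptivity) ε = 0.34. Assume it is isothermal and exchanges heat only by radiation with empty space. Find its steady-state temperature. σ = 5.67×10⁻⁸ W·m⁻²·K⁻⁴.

At steady state, absorbed solar power + internal power = radiated power.
Absorbed: α·S·A_cross = 0.34·231·0.3526 = 27.69 W (cross-section πr²).
Total input = 27.69 + 31.2 = 58.89 W.
Radiated: εσ·A_surf·T⁴ with A_surf = 4πr² = 1.410 m².
T⁴ = 58.89/(0.34·5.67×10⁻⁸·1.410) = 2.166×10⁹ K⁴.

T ≈ 216 K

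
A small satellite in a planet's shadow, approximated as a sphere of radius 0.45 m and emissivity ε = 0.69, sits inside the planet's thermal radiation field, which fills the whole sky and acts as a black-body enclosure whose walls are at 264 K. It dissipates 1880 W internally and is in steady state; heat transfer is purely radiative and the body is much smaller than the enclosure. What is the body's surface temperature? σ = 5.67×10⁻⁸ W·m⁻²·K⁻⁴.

For a small grey body in a large enclosure, net radiated power = εσA(T⁴ − T_w⁴).
Steady state: P = εσA(T⁴ − T_w⁴) with A = 4πr² = 2.545 m².
T⁴ = P/(εσA) + T_w⁴ = 1880/(0.69·5.67×10⁻⁸·2.545) + (264)⁴
    = 1.888×10¹⁰ + 4.858×10⁹ = 2.374×10¹⁰ K⁴.

T ≈ 393 K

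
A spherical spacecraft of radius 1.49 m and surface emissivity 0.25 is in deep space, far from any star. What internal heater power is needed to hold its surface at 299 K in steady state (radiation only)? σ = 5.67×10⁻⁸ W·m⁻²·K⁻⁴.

P ≈ 3160 W

P = εσ·4πr²·T⁴.
4πr² = 27.90 m²; T⁴ = 7.993×10⁹ K⁴.
P = 0.25·5.67×10⁻⁸·27.90·7.993×10⁹.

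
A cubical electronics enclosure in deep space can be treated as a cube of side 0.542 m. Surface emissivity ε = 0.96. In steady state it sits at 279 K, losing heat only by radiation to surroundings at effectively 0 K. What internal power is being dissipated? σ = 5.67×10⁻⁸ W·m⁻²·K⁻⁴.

P ≈ 581 W

Steady state: P = εσA T⁴.
A = 6L² = 1.763 m²; T⁴ = (279)⁴ = 6.059×10⁹ K⁴.
P = 0.96 × 5.67×10⁻⁸ × 1.763 × 6.059×10⁹.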